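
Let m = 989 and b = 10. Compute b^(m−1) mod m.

10^1 ≡ 10 (mod 989)
10^2 ≡ 10^2 = 100 ≡ 100 (mod 989)
10^4 ≡ 100^2 = 10000 ≡ 110 (mod 989)
10^8 ≡ 110^2 = 12100 ≡ 232 (mod 989)
10^16 ≡ 232^2 = 53824 ≡ 418 (mod 989)
10^32 ≡ 418^2 = 174724 ≡ 660 (mod 989)
10^64 ≡ 660^2 = 435600 ≡ 440 (mod 989)
10^128 ≡ 440^2 = 193600 ≡ 745 (mod 989)
10^256 ≡ 745^2 = 555025 ≡ 196 (mod 989)
10^512 ≡ 196^2 = 38416 ≡ 834 (mod 989)
988 = 512 + 256 + 128 + 64 + 16 + 8 + 4 in binary powers of 2.
So 10^988 ≡ 834 · 196 · 745 · 440 · 418 · 232 · 110 ≡ 440 (mod 989).
Since 440 ≠ 1, base 10 is a Fermat witness: 989 is composite.

440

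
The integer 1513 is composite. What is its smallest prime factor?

17

1513 is odd.
Digit sum 10, not divisible by 3.
Ends in 3: not divisible by 5.
7: 1513 = 7·216 + 1
11: 1513 = 11·137 + 6
13: 1513 = 13·116 + 5
17: 1513 = 17·89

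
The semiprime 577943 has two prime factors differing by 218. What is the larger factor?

Since p = q + 218, we have 577943 = q(q + 218), so q² + 218q − 577943 = 0.
Discriminant: 218² + 4·577943 = 47524 + 2311772 = 2359296; √2359296 = 1536.
q = (−218 + 1536)/2 = 659, and p = q + 218 = 877.
Check: 659 · 877 = 577943.

877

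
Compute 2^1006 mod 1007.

271

2^1 ≡ 2 (mod 1007)
2^2 ≡ 2^2 = 4 ≡ 4 (mod 1007)
2^4 ≡ 4^2 = 16 ≡ 16 (mod 1007)
2^8 ≡ 16^2 = 256 ≡ 256 (mod 1007)
2^16 ≡ 256^2 = 65536 ≡ 81 (mod 1007)
2^32 ≡ 81^2 = 6561 ≡ 519 (mod 1007)
2^64 ≡ 519^2 = 269361 ≡ 492 (mod 1007)
2^128 ≡ 492^2 = 242064 ≡ 384 (mod 1007)
2^256 ≡ 384^2 = 147456 ≡ 434 (mod 1007)
2^512 ≡ 434^2 = 188356 ≡ 47 (mod 1007)
1006 = 512 + 256 + 128 + 64 + 32 + 8 + 4 + 2 in binary powers of 2.
So 2^1006 ≡ 47 · 434 · 384 · 492 · 519 · 256 · 16 · 4 ≡ 271 (mod 1007).
Since 271 ≠ 1, base 2 is a Fermat witness: 1007 is composite.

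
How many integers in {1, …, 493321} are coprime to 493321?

470448

Factor: 493321 = 37 · 67 · 199.
φ(493321) = (37−1) · (67−1) · (199−1) = 36 · 66 · 198 = 470448.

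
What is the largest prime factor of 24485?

83

24485 = 5 · 4897
4897 = 59 · 83
83 is prime.
So 24485 = 5 · 59 · 83; the largest prime factor is 83.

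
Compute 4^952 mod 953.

4^1 ≡ 4 (mod 953)
4^2 ≡ 4^2 = 16 ≡ 16 (mod 953)
4^4 ≡ 16^2 = 256 ≡ 256 (mod 953)
4^8 ≡ 256^2 = 65536 ≡ 732 (mod 953)
4^16 ≡ 732^2 = 535824 ≡ 238 (mod 953)
4^32 ≡ 238^2 = 56644 ≡ 417 (mod 953)
4^64 ≡ 417^2 = 173889 ≡ 443 (mod 953)
4^128 ≡ 443^2 = 196249 ≡ 884 (mod 953)
4^256 ≡ 884^2 = 781456 ≡ 949 (mod 953)
4^512 ≡ 949^2 = 900601 ≡ 16 (mod 953)
952 = 512 + 256 + 128 + 32 + 16 + 8 in binary powers of 2.
So 4^952 ≡ 16 · 949 · 884 · 417 · 238 · 732 ≡ 1 (mod 953).
Since the result is 1, base 4 gives no evidence that 953 is composite.

1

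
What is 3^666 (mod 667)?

660

3^1 ≡ 3 (mod 667)
3^2 ≡ 3^2 = 9 ≡ 9 (mod 667)
3^4 ≡ 9^2 = 81 ≡ 81 (mod 667)
3^8 ≡ 81^2 = 6561 ≡ 558 (mod 667)
3^16 ≡ 558^2 = 311364 ≡ 542 (mod 667)
3^32 ≡ 542^2 = 293764 ≡ 284 (mod 667)
3^64 ≡ 284^2 = 80656 ≡ 616 (mod 667)
3^128 ≡ 616^2 = 379456 ≡ 600 (mod 667)
3^256 ≡ 600^2 = 360000 ≡ 487 (mod 667)
3^512 ≡ 487^2 = 237169 ≡ 384 (mod 667)
666 = 512 + 128 + 16 + 8 + 2 in binary powers of 2.
So 3^666 ≡ 384 · 600 · 542 · 558 · 9 ≡ 660 (mod 667).
Since 660 ≠ 1, base 3 is a Fermat witness: 667 is composite.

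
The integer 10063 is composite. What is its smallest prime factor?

29

10063 is odd.
Digit sum 10, not divisible by 3.
Ends in 3: not divisible by 5.
7: 10063 = 7·1437 + 4
11: 10063 = 11·914 + 9
13: 10063 = 13·774 + 1
17: 10063 = 17·591 + 16
19: 10063 = 19·529 + 12
23: 10063 = 23·437 + 12
29: 10063 = 29·347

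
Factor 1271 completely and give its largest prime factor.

1271 = 31 · 41
41 is prime.
So 1271 = 31 · 41; the largest prime factor is 41.

41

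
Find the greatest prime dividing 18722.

18722 = 2 · 9361
9361 = 11 · 851
851 = 23 · 37
37 is prime.
So 18722 = 2 · 11 · 23 · 37; the largest prime factor is 37.

37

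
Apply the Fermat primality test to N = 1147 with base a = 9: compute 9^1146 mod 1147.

9^1 ≡ 9 (mod 1147)
9^2 ≡ 9^2 = 81 ≡ 81 (mod 1147)
9^4 ≡ 81^2 = 6561 ≡ 826 (mod 1147)
9^8 ≡ 826^2 = 682276 ≡ 958 (mod 1147)
9^16 ≡ 958^2 = 917764 ≡ 164 (mod 1147)
9^32 ≡ 164^2 = 26896 ≡ 515 (mod 1147)
9^64 ≡ 515^2 = 265225 ≡ 268 (mod 1147)
9^128 ≡ 268^2 = 71824 ≡ 710 (mod 1147)
9^256 ≡ 710^2 = 504100 ≡ 567 (mod 1147)
9^512 ≡ 567^2 = 321489 ≡ 329 (mod 1147)
9^1024 ≡ 329^2 = 108241 ≡ 423 (mod 1147)
1146 = 1024 + 64 + 32 + 16 + 8 + 2 in binary powers of 2.
So 9^1146 ≡ 423 · 268 · 515 · 164 · 958 · 81 ≡ 1062 (mod 1147).
Since 1062 ≠ 1, base 9 is a Fermat witness: 1147 is composite.

1062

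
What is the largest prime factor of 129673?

129673 = 31 · 4183
4183 = 47 · 89
89 is prime.
So 129673 = 31 · 47 · 89; the largest prime factor is 89.

89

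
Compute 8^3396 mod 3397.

2013

8^1 ≡ 8 (mod 3397)
8^2 ≡ 8^2 = 64 ≡ 64 (mod 3397)
8^4 ≡ 64^2 = 4096 ≡ 699 (mod 3397)
8^8 ≡ 699^2 = 488601 ≡ 2830 (mod 3397)
8^16 ≡ 2830^2 = 8008900 ≡ 2171 (mod 3397)
8^32 ≡ 2171^2 = 4713241 ≡ 1602 (mod 3397)
8^64 ≡ 1602^2 = 2566404 ≡ 1669 (mod 3397)
8^128 ≡ 1669^2 = 2785561 ≡ 21 (mod 3397)
8^256 ≡ 21^2 = 441 ≡ 441 (mod 3397)
8^512 ≡ 441^2 = 194481 ≡ 852 (mod 3397)
8^1024 ≡ 852^2 = 725904 ≡ 2343 (mod 3397)
8^2048 ≡ 2343^2 = 5489649 ≡ 97 (mod 3397)
3396 = 2048 + 1024 + 256 + 64 + 4 in binary powers of 2.
So 8^3396 ≡ 97 · 2343 · 441 · 1669 · 699 ≡ 2013 (mod 3397).
Since 2013 ≠ 1, base 8 is a Fermat witness: 3397 is composite.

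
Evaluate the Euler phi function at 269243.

245088

Factor: 269243 = 13 · 139 · 149.
φ(269243) = (13−1) · (139−1) · (149−1) = 12 · 138 · 148 = 245088.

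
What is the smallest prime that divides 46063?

46063 is odd.
Digit sum 19, not divisible by 3.
Ends in 3: not divisible by 5.
7: 46063 = 7·6580 + 3
11: 46063 = 11·4187 + 6
13: 46063 = 13·3543 + 4
17: 46063 = 17·2709 + 10
19: 46063 = 19·2424 + 7
23: 46063 = 23·2002 + 17
29: 46063 = 29·1588 + 11
31: 46063 = 31·1485 + 28
37: 46063 = 37·1244 + 35
41: 46063 = 41·1123 + 20
43: 46063 = 43·1071 + 10
47: 46063 = 47·980 + 3
53: 46063 = 53·869 + 6
59: 46063 = 59·780 + 43
61: 46063 = 61·755 + 8
67: 46063 = 67·687 + 34
71: 46063 = 71·648 + 55
73: 46063 = 73·631

73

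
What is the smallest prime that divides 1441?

11

1441 is odd.
Digit sum 10, not divisible by 3.
Ends in 1: not divisible by 5.
7: 1441 = 7·205 + 6
11: 1441 = 11·131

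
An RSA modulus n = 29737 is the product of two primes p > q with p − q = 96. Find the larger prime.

227

Since p = q + 96, we have 29737 = q(q + 96), so q² + 96q − 29737 = 0.
Discriminant: 96² + 4·29737 = 9216 + 118948 = 128164; √128164 = 358.
q = (−96 + 358)/2 = 131, and p = q + 96 = 227.
Check: 131 · 227 = 29737.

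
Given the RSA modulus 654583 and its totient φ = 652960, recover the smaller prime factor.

743

φ(n) = (p−1)(q−1) = n − (p+q) + 1, so p + q = 654583 − 652960 + 1 = 1624.
p and q are the roots of t² − 1624t + 654583 = 0.
Discriminant: 1624² − 4·654583 = 2637376 − 2618332 = 19044; √19044 = 138.
q = (1624 − 138)/2 = 743, p = (1624 + 138)/2 = 881.
Check: 743 · 881 = 654583.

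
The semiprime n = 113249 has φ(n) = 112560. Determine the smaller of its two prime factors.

269

φ(n) = (p−1)(q−1) = n − (p+q) + 1, so p + q = 113249 − 112560 + 1 = 690.
p and q are the roots of t² − 690t + 113249 = 0.
Discriminant: 690² − 4·113249 = 476100 − 452996 = 23104; √23104 = 152.
q = (690 − 152)/2 = 269, p = (690 + 152)/2 = 421.
Check: 269 · 421 = 113249.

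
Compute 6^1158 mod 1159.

125

6^1 ≡ 6 (mod 1159)
6^2 ≡ 6^2 = 36 ≡ 36 (mod 1159)
6^4 ≡ 36^2 = 1296 ≡ 137 (mod 1159)
6^8 ≡ 137^2 = 18769 ≡ 225 (mod 1159)
6^16 ≡ 225^2 = 50625 ≡ 788 (mod 1159)
6^32 ≡ 788^2 = 620944 ≡ 879 (mod 1159)
6^64 ≡ 879^2 = 772641 ≡ 747 (mod 1159)
6^128 ≡ 747^2 = 558009 ≡ 530 (mod 1159)
6^256 ≡ 530^2 = 280900 ≡ 422 (mod 1159)
6^512 ≡ 422^2 = 178084 ≡ 757 (mod 1159)
6^1024 ≡ 757^2 = 573049 ≡ 503 (mod 1159)
1158 = 1024 + 128 + 4 + 2 in binary powers of 2.
So 6^1158 ≡ 503 · 530 · 137 · 36 ≡ 125 (mod 1159).
Since 125 ≠ 1, base 6 is a Fermat witness: 1159 is composite.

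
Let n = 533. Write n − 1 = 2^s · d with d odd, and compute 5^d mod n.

408

533 − 1 = 532 = 2^2 · 133, so d = 133.
5^1 ≡ 5 (mod 533)
5^2 ≡ 5^2 = 25 ≡ 25 (mod 533)
5^4 ≡ 25^2 = 625 ≡ 92 (mod 533)
5^8 ≡ 92^2 = 8464 ≡ 469 (mod 533)
5^16 ≡ 469^2 = 219961 ≡ 365 (mod 533)
5^32 ≡ 365^2 = 133225 ≡ 508 (mod 533)
5^64 ≡ 508^2 = 258064 ≡ 92 (mod 533)
5^128 ≡ 92^2 = 8464 ≡ 469 (mod 533)
133 = 128 + 4 + 1 in binary powers of 2.
So 5^133 ≡ 469 · 92 · 5 ≡ 408 (mod 533).
Squaring chain: 408 → 168; never reaches −1, so base 5 is a Miller–Rabin witness that 533 is composite.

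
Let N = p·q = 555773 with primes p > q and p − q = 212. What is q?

Since p = q + 212, we have 555773 = q(q + 212), so q² + 212q − 555773 = 0.
Discriminant: 212² + 4·555773 = 44944 + 2223092 = 2268036; √2268036 = 1506.
q = (−212 + 1506)/2 = 647, and p = q + 212 = 859.
Check: 647 · 859 = 555773.

647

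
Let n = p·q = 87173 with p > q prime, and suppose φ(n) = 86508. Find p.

φ(n) = (p−1)(q−1) = n − (p+q) + 1, so p + q = 87173 − 86508 + 1 = 666.
p and q are the roots of t² − 666t + 87173 = 0.
Discriminant: 666² − 4·87173 = 443556 − 348692 = 94864; √94864 = 308.
q = (666 − 308)/2 = 179, p = (666 + 308)/2 = 487.
Check: 179 · 487 = 87173.

487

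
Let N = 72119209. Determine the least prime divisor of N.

72119209 is odd.
Digit sum 31, not divisible by 3.
Ends in 9: not divisible by 5.
7: 72119209 = 7·10302744 + 1
11: 72119209 = 11·6556291 + 8
13: 72119209 = 13·5547631 + 6
17: 72119209 = 17·4242306 + 7
19: 72119209 = 19·3795747 + 16
23: 72119209 = 23·3135617 + 18
29: 72119209 = 29·2486869 + 8
31: 72119209 = 31·2326426 + 3
37: 72119209 = 37·1949167 + 30
41: 72119209 = 41·1759005 + 4
43: 72119209 = 43·1677190 + 39
47: 72119209 = 47·1534451 + 12
53: 72119209 = 53·1360739 + 42
59: 72119209 = 59·1222359 + 28
61: 72119209 = 61·1182282 + 7
67: 72119209 = 67·1076406 + 7
71: 72119209 = 71·1015763 + 36
73: 72119209 = 73·987934 + 27
79: 72119209 = 79·912901 + 30
83: 72119209 = 83·868906 + 11
89: 72119209 = 89·810328 + 17
97: 72119209 = 97·743497

97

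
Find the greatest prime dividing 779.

779 = 19 · 41
41 is prime.
So 779 = 19 · 41; the largest prime factor is 41.

41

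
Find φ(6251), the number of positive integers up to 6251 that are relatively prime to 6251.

4968

Factor: 6251 = 7 · 19 · 47.
φ(6251) = (7−1) · (19−1) · (47−1) = 6 · 18 · 46 = 4968.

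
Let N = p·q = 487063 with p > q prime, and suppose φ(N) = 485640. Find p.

853

φ(n) = (p−1)(q−1) = n − (p+q) + 1, so p + q = 487063 − 485640 + 1 = 1424.
p and q are the roots of t² − 1424t + 487063 = 0.
Discriminant: 1424² − 4·487063 = 2027776 − 1948252 = 79524; √79524 = 282.
q = (1424 − 282)/2 = 571, p = (1424 + 282)/2 = 853.
Check: 571 · 853 = 487063.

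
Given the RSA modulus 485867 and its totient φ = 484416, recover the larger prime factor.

929

φ(n) = (p−1)(q−1) = n − (p+q) + 1, so p + q = 485867 − 484416 + 1 = 1452.
p and q are the roots of t² − 1452t + 485867 = 0.
Discriminant: 1452² − 4·485867 = 2108304 − 1943468 = 164836; √164836 = 406.
q = (1452 − 406)/2 = 523, p = (1452 + 406)/2 = 929.
Check: 523 · 929 = 485867.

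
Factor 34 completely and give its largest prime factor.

17

34 = 2 · 17
17 is prime.
So 34 = 2 · 17; the largest prime factor is 17.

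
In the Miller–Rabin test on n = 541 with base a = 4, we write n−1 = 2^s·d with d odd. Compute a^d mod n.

540

541 − 1 = 540 = 2^2 · 135, so d = 135.
4^1 ≡ 4 (mod 541)
4^2 ≡ 4^2 = 16 ≡ 16 (mod 541)
4^4 ≡ 16^2 = 256 ≡ 256 (mod 541)
4^8 ≡ 256^2 = 65536 ≡ 75 (mod 541)
4^16 ≡ 75^2 = 5625 ≡ 215 (mod 541)
4^32 ≡ 215^2 = 46225 ≡ 240 (mod 541)
4^64 ≡ 240^2 = 57600 ≡ 254 (mod 541)
4^128 ≡ 254^2 = 64516 ≡ 137 (mod 541)
135 = 128 + 4 + 2 + 1 in binary powers of 2.
So 4^135 ≡ 137 · 256 · 16 · 4 ≡ 540 (mod 541).
Since 4^d ≡ 540 (mod 541), base 4 does not prove 541 composite.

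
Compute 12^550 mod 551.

463

12^1 ≡ 12 (mod 551)
12^2 ≡ 12^2 = 144 ≡ 144 (mod 551)
12^4 ≡ 144^2 = 20736 ≡ 349 (mod 551)
12^8 ≡ 349^2 = 121801 ≡ 30 (mod 551)
12^16 ≡ 30^2 = 900 ≡ 349 (mod 551)
12^32 ≡ 349^2 = 121801 ≡ 30 (mod 551)
12^64 ≡ 30^2 = 900 ≡ 349 (mod 551)
12^128 ≡ 349^2 = 121801 ≡ 30 (mod 551)
12^256 ≡ 30^2 = 900 ≡ 349 (mod 551)
12^512 ≡ 349^2 = 121801 ≡ 30 (mod 551)
550 = 512 + 32 + 4 + 2 in binary powers of 2.
So 12^550 ≡ 30 · 30 · 349 · 144 ≡ 463 (mod 551).
Since 463 ≠ 1, base 12 is a Fermat witness: 551 is composite.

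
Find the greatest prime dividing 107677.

107677 = 29 · 3713
3713 = 47 · 79
79 is prime.
So 107677 = 29 · 47 · 79; the largest prime factor is 79.

79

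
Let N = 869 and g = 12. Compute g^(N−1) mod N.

12^1 ≡ 12 (mod 869)
12^2 ≡ 12^2 = 144 ≡ 144 (mod 869)
12^4 ≡ 144^2 = 20736 ≡ 749 (mod 869)
12^8 ≡ 749^2 = 561001 ≡ 496 (mod 869)
12^16 ≡ 496^2 = 246016 ≡ 89 (mod 869)
12^32 ≡ 89^2 = 7921 ≡ 100 (mod 869)
12^64 ≡ 100^2 = 10000 ≡ 441 (mod 869)
12^128 ≡ 441^2 = 194481 ≡ 694 (mod 869)
12^256 ≡ 694^2 = 481636 ≡ 210 (mod 869)
12^512 ≡ 210^2 = 44100 ≡ 650 (mod 869)
868 = 512 + 256 + 64 + 32 + 4 in binary powers of 2.
So 12^868 ≡ 650 · 210 · 441 · 100 · 749 ≡ 166 (mod 869).
Since 166 ≠ 1, base 12 is a Fermat witness: 869 is composite.

166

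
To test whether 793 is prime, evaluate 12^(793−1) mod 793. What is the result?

12^1 ≡ 12 (mod 793)
12^2 ≡ 12^2 = 144 ≡ 144 (mod 793)
12^4 ≡ 144^2 = 20736 ≡ 118 (mod 793)
12^8 ≡ 118^2 = 13924 ≡ 443 (mod 793)
12^16 ≡ 443^2 = 196249 ≡ 378 (mod 793)
12^32 ≡ 378^2 = 142884 ≡ 144 (mod 793)
12^64 ≡ 144^2 = 20736 ≡ 118 (mod 793)
12^128 ≡ 118^2 = 13924 ≡ 443 (mod 793)
12^256 ≡ 443^2 = 196249 ≡ 378 (mod 793)
12^512 ≡ 378^2 = 142884 ≡ 144 (mod 793)
792 = 512 + 256 + 16 + 8 in binary powers of 2.
So 12^792 ≡ 144 · 378 · 378 · 443 ≡ 729 (mod 793).
Since 729 ≠ 1, base 12 is a Fermat witness: 793 is composite.

729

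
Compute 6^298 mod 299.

121

6^1 ≡ 6 (mod 299)
6^2 ≡ 6^2 = 36 ≡ 36 (mod 299)
6^4 ≡ 36^2 = 1296 ≡ 100 (mod 299)
6^8 ≡ 100^2 = 10000 ≡ 133 (mod 299)
6^16 ≡ 133^2 = 17689 ≡ 48 (mod 299)
6^32 ≡ 48^2 = 2304 ≡ 211 (mod 299)
6^64 ≡ 211^2 = 44521 ≡ 269 (mod 299)
6^128 ≡ 269^2 = 72361 ≡ 3 (mod 299)
6^256 ≡ 3^2 = 9 ≡ 9 (mod 299)
298 = 256 + 32 + 8 + 2 in binary powers of 2.
So 6^298 ≡ 9 · 211 · 133 · 36 ≡ 121 (mod 299).
Since 121 ≠ 1, base 6 is a Fermat witness: 299 is composite.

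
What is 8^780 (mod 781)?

375

8^1 ≡ 8 (mod 781)
8^2 ≡ 8^2 = 64 ≡ 64 (mod 781)
8^4 ≡ 64^2 = 4096 ≡ 191 (mod 781)
8^8 ≡ 191^2 = 36481 ≡ 555 (mod 781)
8^16 ≡ 555^2 = 308025 ≡ 311 (mod 781)
8^32 ≡ 311^2 = 96721 ≡ 658 (mod 781)
8^64 ≡ 658^2 = 432964 ≡ 290 (mod 781)
8^128 ≡ 290^2 = 84100 ≡ 533 (mod 781)
8^256 ≡ 533^2 = 284089 ≡ 586 (mod 781)
8^512 ≡ 586^2 = 343396 ≡ 537 (mod 781)
780 = 512 + 256 + 8 + 4 in binary powers of 2.
So 8^780 ≡ 537 · 586 · 555 · 191 ≡ 375 (mod 781).
Since 375 ≠ 1, base 8 is a Fermat witness: 781 is composite.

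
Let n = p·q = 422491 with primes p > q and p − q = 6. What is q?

Since p = q + 6, we have 422491 = q(q + 6), so q² + 6q − 422491 = 0.
Discriminant: 6² + 4·422491 = 36 + 1689964 = 1690000; √1690000 = 1300.
q = (−6 + 1300)/2 = 647, and p = q + 6 = 653.
Check: 647 · 653 = 422491.

647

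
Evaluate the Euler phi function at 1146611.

Factor: 1146611 = 73 · 113 · 139.
φ(1146611) = (73−1) · (113−1) · (139−1) = 72 · 112 · 138 = 1112832.

1112832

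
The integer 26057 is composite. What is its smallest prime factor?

26057 is odd.
Digit sum 20, not divisible by 3.
Ends in 7: not divisible by 5.
7: 26057 = 7·3722 + 3
11: 26057 = 11·2368 + 9
13: 26057 = 13·2004 + 5
17: 26057 = 17·1532 + 13
19: 26057 = 19·1371 + 8
23: 26057 = 23·1132 + 21
29: 26057 = 29·898 + 15
31: 26057 = 31·840 + 17
37: 26057 = 37·704 + 9
41: 26057 = 41·635 + 22
43: 26057 = 43·605 + 42
47: 26057 = 47·554 + 19
53: 26057 = 53·491 + 34
59: 26057 = 59·441 + 38
61: 26057 = 61·427 + 10
67: 26057 = 67·388 + 61
71: 26057 = 71·367

71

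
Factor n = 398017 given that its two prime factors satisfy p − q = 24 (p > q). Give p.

Since p = q + 24, we have 398017 = q(q + 24), so q² + 24q − 398017 = 0.
Discriminant: 24² + 4·398017 = 576 + 1592068 = 1592644; √1592644 = 1262.
q = (−24 + 1262)/2 = 619, and p = q + 24 = 643.
Check: 619 · 643 = 398017.

643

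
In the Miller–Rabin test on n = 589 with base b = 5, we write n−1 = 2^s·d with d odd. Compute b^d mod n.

125

589 − 1 = 588 = 2^2 · 147, so d = 147.
5^1 ≡ 5 (mod 589)
5^2 ≡ 5^2 = 25 ≡ 25 (mod 589)
5^4 ≡ 25^2 = 625 ≡ 36 (mod 589)
5^8 ≡ 36^2 = 1296 ≡ 118 (mod 589)
5^16 ≡ 118^2 = 13924 ≡ 377 (mod 589)
5^32 ≡ 377^2 = 142129 ≡ 180 (mod 589)
5^64 ≡ 180^2 = 32400 ≡ 5 (mod 589)
5^128 ≡ 5^2 = 25 ≡ 25 (mod 589)
147 = 128 + 16 + 2 + 1 in binary powers of 2.
So 5^147 ≡ 25 · 377 · 25 · 5 ≡ 125 (mod 589).
Squaring chain: 125 → 311; never reaches −1, so base 5 is a Miller–Rabin witness that 589 is composite.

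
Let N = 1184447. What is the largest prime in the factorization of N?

79

1184447 = 11 · 107677
107677 = 29 · 3713
3713 = 47 · 79
79 is prime.
So 1184447 = 11 · 29 · 47 · 79; the largest prime factor is 79.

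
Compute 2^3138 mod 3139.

3057

2^1 ≡ 2 (mod 3139)
2^2 ≡ 2^2 = 4 ≡ 4 (mod 3139)
2^4 ≡ 4^2 = 16 ≡ 16 (mod 3139)
2^8 ≡ 16^2 = 256 ≡ 256 (mod 3139)
2^16 ≡ 256^2 = 65536 ≡ 2756 (mod 3139)
2^32 ≡ 2756^2 = 7595536 ≡ 2295 (mod 3139)
2^64 ≡ 2295^2 = 5267025 ≡ 2922 (mod 3139)
2^128 ≡ 2922^2 = 8538084 ≡ 4 (mod 3139)
2^256 ≡ 4^2 = 16 ≡ 16 (mod 3139)
2^512 ≡ 16^2 = 256 ≡ 256 (mod 3139)
2^1024 ≡ 256^2 = 65536 ≡ 2756 (mod 3139)
2^2048 ≡ 2756^2 = 7595536 ≡ 2295 (mod 3139)
3138 = 2048 + 1024 + 64 + 2 in binary powers of 2.
So 2^3138 ≡ 2295 · 2756 · 2922 · 4 ≡ 3057 (mod 3139).
Since 3057 ≠ 1, base 2 is a Fermat witness: 3139 is composite.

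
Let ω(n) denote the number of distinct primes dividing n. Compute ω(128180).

128180 = 2^2 · 32045
32045 = 5 · 6409
6409 = 13 · 493
493 = 17 · 29
128180 = 2^2 · 5 · 13 · 17 · 29, which has 5 distinct prime factors.

5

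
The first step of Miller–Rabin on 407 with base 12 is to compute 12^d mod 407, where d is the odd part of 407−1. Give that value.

155

407 − 1 = 406 = 2^1 · 203, so d = 203.
12^1 ≡ 12 (mod 407)
12^2 ≡ 12^2 = 144 ≡ 144 (mod 407)
12^4 ≡ 144^2 = 20736 ≡ 386 (mod 407)
12^8 ≡ 386^2 = 148996 ≡ 34 (mod 407)
12^16 ≡ 34^2 = 1156 ≡ 342 (mod 407)
12^32 ≡ 342^2 = 116964 ≡ 155 (mod 407)
12^64 ≡ 155^2 = 24025 ≡ 12 (mod 407)
12^128 ≡ 12^2 = 144 ≡ 144 (mod 407)
203 = 128 + 64 + 8 + 2 + 1 in binary powers of 2.
So 12^203 ≡ 144 · 12 · 34 · 144 · 12 ≡ 155 (mod 407).
Squaring chain: 155; never reaches −1, so base 12 is a Miller–Rabin witness that 407 is composite.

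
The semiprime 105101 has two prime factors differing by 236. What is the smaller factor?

227

Since p = q + 236, we have 105101 = q(q + 236), so q² + 236q − 105101 = 0.
Discriminant: 236² + 4·105101 = 55696 + 420404 = 476100; √476100 = 690.
q = (−236 + 690)/2 = 227, and p = q + 236 = 463.
Check: 227 · 463 = 105101.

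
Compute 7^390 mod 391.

7^1 ≡ 7 (mod 391)
7^2 ≡ 7^2 = 49 ≡ 49 (mod 391)
7^4 ≡ 49^2 = 2401 ≡ 55 (mod 391)
7^8 ≡ 55^2 = 3025 ≡ 288 (mod 391)
7^16 ≡ 288^2 = 82944 ≡ 52 (mod 391)
7^32 ≡ 52^2 = 2704 ≡ 358 (mod 391)
7^64 ≡ 358^2 = 128164 ≡ 307 (mod 391)
7^128 ≡ 307^2 = 94249 ≡ 18 (mod 391)
7^256 ≡ 18^2 = 324 ≡ 324 (mod 391)
390 = 256 + 128 + 4 + 2 in binary powers of 2.
So 7^390 ≡ 324 · 18 · 55 · 49 ≡ 213 (mod 391).
Since 213 ≠ 1, base 7 is a Fermat witness: 391 is composite.

213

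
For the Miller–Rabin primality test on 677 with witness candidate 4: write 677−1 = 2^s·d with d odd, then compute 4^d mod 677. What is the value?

676

677 − 1 = 676 = 2^2 · 169, so d = 169.
4^1 ≡ 4 (mod 677)
4^2 ≡ 4^2 = 16 ≡ 16 (mod 677)
4^4 ≡ 16^2 = 256 ≡ 256 (mod 677)
4^8 ≡ 256^2 = 65536 ≡ 544 (mod 677)
4^16 ≡ 544^2 = 295936 ≡ 87 (mod 677)
4^32 ≡ 87^2 = 7569 ≡ 122 (mod 677)
4^64 ≡ 122^2 = 14884 ≡ 667 (mod 677)
4^128 ≡ 667^2 = 444889 ≡ 100 (mod 677)
169 = 128 + 32 + 8 + 1 in binary powers of 2.
So 4^169 ≡ 100 · 122 · 544 · 4 ≡ 676 (mod 677).
Since 4^d ≡ 676 (mod 677), base 4 does not prove 677 composite.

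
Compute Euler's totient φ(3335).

2464

Factor: 3335 = 5 · 23 · 29.
φ(3335) = (5−1) · (23−1) · (29−1) = 4 · 22 · 28 = 2464.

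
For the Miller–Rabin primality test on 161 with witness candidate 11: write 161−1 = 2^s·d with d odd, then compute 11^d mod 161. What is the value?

51

161 − 1 = 160 = 2^5 · 5, so d = 5.
11^1 ≡ 11 (mod 161)
11^2 ≡ 11^2 = 121 ≡ 121 (mod 161)
11^4 ≡ 121^2 = 14641 ≡ 151 (mod 161)
5 = 4 + 1 in binary powers of 2.
So 11^5 ≡ 151 · 11 ≡ 51 (mod 161).
Squaring chain: 51 → 25 → 142 → 39 → 72; never reaches −1, so base 11 is a Miller–Rabin witness that 161 is composite.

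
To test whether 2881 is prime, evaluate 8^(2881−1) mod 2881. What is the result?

8^1 ≡ 8 (mod 2881)
8^2 ≡ 8^2 = 64 ≡ 64 (mod 2881)
8^4 ≡ 64^2 = 4096 ≡ 1215 (mod 2881)
8^8 ≡ 1215^2 = 1476225 ≡ 1153 (mod 2881)
8^16 ≡ 1153^2 = 1329409 ≡ 1268 (mod 2881)
8^32 ≡ 1268^2 = 1607824 ≡ 226 (mod 2881)
8^64 ≡ 226^2 = 51076 ≡ 2099 (mod 2881)
8^128 ≡ 2099^2 = 4405801 ≡ 752 (mod 2881)
8^256 ≡ 752^2 = 565504 ≡ 828 (mod 2881)
8^512 ≡ 828^2 = 685584 ≡ 2787 (mod 2881)
8^1024 ≡ 2787^2 = 7767369 ≡ 193 (mod 2881)
8^2048 ≡ 193^2 = 37249 ≡ 2677 (mod 2881)
2880 = 2048 + 512 + 256 + 64 in binary powers of 2.
So 8^2880 ≡ 2677 · 2787 · 828 · 2099 ≡ 692 (mod 2881).
Since 692 ≠ 1, base 8 is a Fermat witness: 2881 is composite.

692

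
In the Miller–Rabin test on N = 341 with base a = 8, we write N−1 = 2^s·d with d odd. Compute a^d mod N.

341 − 1 = 340 = 2^2 · 85, so d = 85.
8^1 ≡ 8 (mod 341)
8^2 ≡ 8^2 = 64 ≡ 64 (mod 341)
8^4 ≡ 64^2 = 4096 ≡ 4 (mod 341)
8^8 ≡ 4^2 = 16 ≡ 16 (mod 341)
8^16 ≡ 16^2 = 256 ≡ 256 (mod 341)
8^32 ≡ 256^2 = 65536 ≡ 64 (mod 341)
8^64 ≡ 64^2 = 4096 ≡ 4 (mod 341)
85 = 64 + 16 + 4 + 1 in binary powers of 2.
So 8^85 ≡ 4 · 256 · 4 · 8 ≡ 32 (mod 341).
Squaring chain: 32 → 1; never reaches −1, so base 8 is a Miller–Rabin witness that 341 is composite.

32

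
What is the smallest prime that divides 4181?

4181 is odd.
Digit sum 14, not divisible by 3.
Ends in 1: not divisible by 5.
7: 4181 = 7·597 + 2
11: 4181 = 11·380 + 1
13: 4181 = 13·321 + 8
17: 4181 = 17·245 + 16
19: 4181 = 19·220 + 1
23: 4181 = 23·181 + 18
29: 4181 = 29·144 + 5
31: 4181 = 31·134 + 27
37: 4181 = 37·113

37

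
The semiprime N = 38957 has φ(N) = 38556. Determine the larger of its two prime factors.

239

φ(n) = (p−1)(q−1) = n − (p+q) + 1, so p + q = 38957 − 38556 + 1 = 402.
p and q are the roots of t² − 402t + 38957 = 0.
Discriminant: 402² − 4·38957 = 161604 − 155828 = 5776; √5776 = 76.
q = (402 − 76)/2 = 163, p = (402 + 76)/2 = 239.
Check: 163 · 239 = 38957.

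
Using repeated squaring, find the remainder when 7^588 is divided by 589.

7^1 ≡ 7 (mod 589)
7^2 ≡ 7^2 = 49 ≡ 49 (mod 589)
7^4 ≡ 49^2 = 2401 ≡ 45 (mod 589)
7^8 ≡ 45^2 = 2025 ≡ 258 (mod 589)
7^16 ≡ 258^2 = 66564 ≡ 7 (mod 589)
7^32 ≡ 7^2 = 49 ≡ 49 (mod 589)
7^64 ≡ 49^2 = 2401 ≡ 45 (mod 589)
7^128 ≡ 45^2 = 2025 ≡ 258 (mod 589)
7^256 ≡ 258^2 = 66564 ≡ 7 (mod 589)
7^512 ≡ 7^2 = 49 ≡ 49 (mod 589)
588 = 512 + 64 + 8 + 4 in binary powers of 2.
So 7^588 ≡ 49 · 45 · 258 · 45 ≡ 343 (mod 589).
Since 343 ≠ 1, base 7 is a Fermat witness: 589 is composite.

343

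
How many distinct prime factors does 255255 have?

255255 = 3 · 85085
85085 = 5 · 17017
17017 = 7 · 2431
2431 = 11 · 221
221 = 13 · 17
255255 = 3 · 5 · 7 · 11 · 13 · 17, which has 6 distinct prime factors.

6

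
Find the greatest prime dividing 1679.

73

1679 = 23 · 73
73 is prime.
So 1679 = 23 · 73; the largest prime factor is 73.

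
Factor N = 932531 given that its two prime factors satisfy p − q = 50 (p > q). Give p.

991

Since p = q + 50, we have 932531 = q(q + 50), so q² + 50q − 932531 = 0.
Discriminant: 50² + 4·932531 = 2500 + 3730124 = 3732624; √3732624 = 1932.
q = (−50 + 1932)/2 = 941, and p = q + 50 = 991.
Check: 941 · 991 = 932531.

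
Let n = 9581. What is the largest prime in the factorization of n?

67

9581 = 11 · 871
871 = 13 · 67
67 is prime.
So 9581 = 11 · 13 · 67; the largest prime factor is 67.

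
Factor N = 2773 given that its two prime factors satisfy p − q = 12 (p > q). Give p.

59

Since p = q + 12, we have 2773 = q(q + 12), so q² + 12q − 2773 = 0.
Discriminant: 12² + 4·2773 = 144 + 11092 = 11236; √11236 = 106.
q = (−12 + 106)/2 = 47, and p = q + 12 = 59.
Check: 47 · 59 = 2773.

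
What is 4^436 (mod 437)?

4^1 ≡ 4 (mod 437)
4^2 ≡ 4^2 = 16 ≡ 16 (mod 437)
4^4 ≡ 16^2 = 256 ≡ 256 (mod 437)
4^8 ≡ 256^2 = 65536 ≡ 423 (mod 437)
4^16 ≡ 423^2 = 178929 ≡ 196 (mod 437)
4^32 ≡ 196^2 = 38416 ≡ 397 (mod 437)
4^64 ≡ 397^2 = 157609 ≡ 289 (mod 437)
4^128 ≡ 289^2 = 83521 ≡ 54 (mod 437)
4^256 ≡ 54^2 = 2916 ≡ 294 (mod 437)
436 = 256 + 128 + 32 + 16 + 4 in binary powers of 2.
So 4^436 ≡ 294 · 54 · 397 · 196 · 256 ≡ 123 (mod 437).
Since 123 ≠ 1, base 4 is a Fermat witness: 437 is composite.

123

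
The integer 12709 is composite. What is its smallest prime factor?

12709 is odd.
Digit sum 19, not divisible by 3.
Ends in 9: not divisible by 5.
7: 12709 = 7·1815 + 4
11: 12709 = 11·1155 + 4
13: 12709 = 13·977 + 8
17: 12709 = 17·747 + 10
19: 12709 = 19·668 + 17
23: 12709 = 23·552 + 13
29: 12709 = 29·438 + 7
31: 12709 = 31·409 + 30
37: 12709 = 37·343 + 18
41: 12709 = 41·309 + 40
43: 12709 = 43·295 + 24
47: 12709 = 47·270 + 19
53: 12709 = 53·239 + 42
59: 12709 = 59·215 + 24
61: 12709 = 61·208 + 21
67: 12709 = 67·189 + 46
71: 12709 = 71·179

71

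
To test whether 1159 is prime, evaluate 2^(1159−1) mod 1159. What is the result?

2^1 ≡ 2 (mod 1159)
2^2 ≡ 2^2 = 4 ≡ 4 (mod 1159)
2^4 ≡ 4^2 = 16 ≡ 16 (mod 1159)
2^8 ≡ 16^2 = 256 ≡ 256 (mod 1159)
2^16 ≡ 256^2 = 65536 ≡ 632 (mod 1159)
2^32 ≡ 632^2 = 399424 ≡ 728 (mod 1159)
2^64 ≡ 728^2 = 529984 ≡ 321 (mod 1159)
2^128 ≡ 321^2 = 103041 ≡ 1049 (mod 1159)
2^256 ≡ 1049^2 = 1100401 ≡ 510 (mod 1159)
2^512 ≡ 510^2 = 260100 ≡ 484 (mod 1159)
2^1024 ≡ 484^2 = 234256 ≡ 138 (mod 1159)
1158 = 1024 + 128 + 4 + 2 in binary powers of 2.
So 2^1158 ≡ 138 · 1049 · 16 · 4 ≡ 881 (mod 1159).
Since 881 ≠ 1, base 2 is a Fermat witness: 1159 is composite.

881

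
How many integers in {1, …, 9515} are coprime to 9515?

6880

Factor: 9515 = 5 · 11 · 173.
φ(9515) = (5−1) · (11−1) · (173−1) = 4 · 10 · 172 = 6880.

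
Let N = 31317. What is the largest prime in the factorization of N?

73

31317 = 3 · 10439
10439 = 11 · 949
949 = 13 · 73
73 is prime.
So 31317 = 3 · 11 · 13 · 73; the largest prime factor is 73.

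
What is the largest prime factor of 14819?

14819 = 7 · 2117
2117 = 29 · 73
73 is prime.
So 14819 = 7 · 29 · 73; the largest prime factor is 73.

73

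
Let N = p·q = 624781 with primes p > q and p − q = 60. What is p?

821

Since p = q + 60, we have 624781 = q(q + 60), so q² + 60q − 624781 = 0.
Discriminant: 60² + 4·624781 = 3600 + 2499124 = 2502724; √2502724 = 1582.
q = (−60 + 1582)/2 = 761, and p = q + 60 = 821.
Check: 761 · 821 = 624781.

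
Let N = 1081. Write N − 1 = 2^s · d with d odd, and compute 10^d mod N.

1081 − 1 = 1080 = 2^3 · 135, so d = 135.
10^1 ≡ 10 (mod 1081)
10^2 ≡ 10^2 = 100 ≡ 100 (mod 1081)
10^4 ≡ 100^2 = 10000 ≡ 271 (mod 1081)
10^8 ≡ 271^2 = 73441 ≡ 1014 (mod 1081)
10^16 ≡ 1014^2 = 1028196 ≡ 165 (mod 1081)
10^32 ≡ 165^2 = 27225 ≡ 200 (mod 1081)
10^64 ≡ 200^2 = 40000 ≡ 3 (mod 1081)
10^128 ≡ 3^2 = 9 ≡ 9 (mod 1081)
135 = 128 + 4 + 2 + 1 in binary powers of 2.
So 10^135 ≡ 9 · 271 · 100 · 10 ≡ 264 (mod 1081).
Squaring chain: 264 → 512 → 542; never reaches −1, so base 10 is a Miller–Rabin witness that 1081 is composite.

264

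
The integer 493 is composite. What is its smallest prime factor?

493 is odd.
Digit sum 16, not divisible by 3.
Ends in 3: not divisible by 5.
7: 493 = 7·70 + 3
11: 493 = 11·44 + 9
13: 493 = 13·37 + 12
17: 493 = 17·29

17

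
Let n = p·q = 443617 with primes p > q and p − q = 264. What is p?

Since p = q + 264, we have 443617 = q(q + 264), so q² + 264q − 443617 = 0.
Discriminant: 264² + 4·443617 = 69696 + 1774468 = 1844164; √1844164 = 1358.
q = (−264 + 1358)/2 = 547, and p = q + 264 = 811.
Check: 547 · 811 = 443617.

811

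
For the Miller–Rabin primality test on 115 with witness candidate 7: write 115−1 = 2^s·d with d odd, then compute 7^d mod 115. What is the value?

112

115 − 1 = 114 = 2^1 · 57, so d = 57.
7^1 ≡ 7 (mod 115)
7^2 ≡ 7^2 = 49 ≡ 49 (mod 115)
7^4 ≡ 49^2 = 2401 ≡ 101 (mod 115)
7^8 ≡ 101^2 = 10201 ≡ 81 (mod 115)
7^16 ≡ 81^2 = 6561 ≡ 6 (mod 115)
7^32 ≡ 6^2 = 36 ≡ 36 (mod 115)
57 = 32 + 16 + 8 + 1 in binary powers of 2.
So 7^57 ≡ 36 · 6 · 81 · 7 ≡ 112 (mod 115).
Squaring chain: 112; never reaches −1, so base 7 is a Miller–Rabin witness that 115 is composite.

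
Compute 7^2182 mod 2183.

847

7^1 ≡ 7 (mod 2183)
7^2 ≡ 7^2 = 49 ≡ 49 (mod 2183)
7^4 ≡ 49^2 = 2401 ≡ 218 (mod 2183)
7^8 ≡ 218^2 = 47524 ≡ 1681 (mod 2183)
7^16 ≡ 1681^2 = 2825761 ≡ 959 (mod 2183)
7^32 ≡ 959^2 = 919681 ≡ 638 (mod 2183)
7^64 ≡ 638^2 = 407044 ≡ 1006 (mod 2183)
7^128 ≡ 1006^2 = 1012036 ≡ 1307 (mod 2183)
7^256 ≡ 1307^2 = 1708249 ≡ 1143 (mod 2183)
7^512 ≡ 1143^2 = 1306449 ≡ 1015 (mod 2183)
7^1024 ≡ 1015^2 = 1030225 ≡ 2032 (mod 2183)
7^2048 ≡ 2032^2 = 4129024 ≡ 971 (mod 2183)
2182 = 2048 + 128 + 4 + 2 in binary powers of 2.
So 7^2182 ≡ 971 · 1307 · 218 · 49 ≡ 847 (mod 2183).
Since 847 ≠ 1, base 7 is a Fermat witness: 2183 is composite.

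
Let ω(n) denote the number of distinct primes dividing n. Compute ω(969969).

969969 = 3 · 323323
323323 = 7 · 46189
46189 = 11 · 4199
4199 = 13 · 323
323 = 17 · 19
969969 = 3 · 7 · 11 · 13 · 17 · 19, which has 6 distinct prime factors.

6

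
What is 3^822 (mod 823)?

1

3^1 ≡ 3 (mod 823)
3^2 ≡ 3^2 = 9 ≡ 9 (mod 823)
3^4 ≡ 9^2 = 81 ≡ 81 (mod 823)
3^8 ≡ 81^2 = 6561 ≡ 800 (mod 823)
3^16 ≡ 800^2 = 640000 ≡ 529 (mod 823)
3^32 ≡ 529^2 = 279841 ≡ 21 (mod 823)
3^64 ≡ 21^2 = 441 ≡ 441 (mod 823)
3^128 ≡ 441^2 = 194481 ≡ 253 (mod 823)
3^256 ≡ 253^2 = 64009 ≡ 638 (mod 823)
3^512 ≡ 638^2 = 407044 ≡ 482 (mod 823)
822 = 512 + 256 + 32 + 16 + 4 + 2 in binary powers of 2.
So 3^822 ≡ 482 · 638 · 21 · 529 · 81 · 9 ≡ 1 (mod 823).
Since the result is 1, base 3 gives no evidence that 823 is composite.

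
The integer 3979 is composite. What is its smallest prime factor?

3979 is odd.
Digit sum 28, not divisible by 3.
Ends in 9: not divisible by 5.
7: 3979 = 7·568 + 3
11: 3979 = 11·361 + 8
13: 3979 = 13·306 + 1
17: 3979 = 17·234 + 1
19: 3979 = 19·209 + 8
23: 3979 = 23·173

23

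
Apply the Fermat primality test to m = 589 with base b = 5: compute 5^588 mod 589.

5^1 ≡ 5 (mod 589)
5^2 ≡ 5^2 = 25 ≡ 25 (mod 589)
5^4 ≡ 25^2 = 625 ≡ 36 (mod 589)
5^8 ≡ 36^2 = 1296 ≡ 118 (mod 589)
5^16 ≡ 118^2 = 13924 ≡ 377 (mod 589)
5^32 ≡ 377^2 = 142129 ≡ 180 (mod 589)
5^64 ≡ 180^2 = 32400 ≡ 5 (mod 589)
5^128 ≡ 5^2 = 25 ≡ 25 (mod 589)
5^256 ≡ 25^2 = 625 ≡ 36 (mod 589)
5^512 ≡ 36^2 = 1296 ≡ 118 (mod 589)
588 = 512 + 64 + 8 + 4 in binary powers of 2.
So 5^588 ≡ 118 · 5 · 118 · 36 ≡ 125 (mod 589).
Since 125 ≠ 1, base 5 is a Fermat witness: 589 is composite.

125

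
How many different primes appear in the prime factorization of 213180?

6

213180 = 2^2 · 53295
53295 = 3 · 17765
17765 = 5 · 3553
3553 = 11 · 323
323 = 17 · 19
213180 = 2^2 · 3 · 5 · 11 · 17 · 19, which has 6 distinct prime factors.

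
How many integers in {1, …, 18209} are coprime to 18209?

Factor: 18209 = 131 · 139.
φ(18209) = (131−1) · (139−1) = 130 · 138 = 17940.

17940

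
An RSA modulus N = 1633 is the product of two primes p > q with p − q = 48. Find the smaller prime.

Since p = q + 48, we have 1633 = q(q + 48), so q² + 48q − 1633 = 0.
Discriminant: 48² + 4·1633 = 2304 + 6532 = 8836; √8836 = 94.
q = (−48 + 94)/2 = 23, and p = q + 48 = 71.
Check: 23 · 71 = 1633.

23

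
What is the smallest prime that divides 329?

7

329 is odd.
Digit sum 14, not divisible by 3.
Ends in 9: not divisible by 5.
7: 329 = 7·47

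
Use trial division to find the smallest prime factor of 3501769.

3501769 is odd.
Digit sum 31, not divisible by 3.
Ends in 9: not divisible by 5.
7: 3501769 = 7·500252 + 5
11: 3501769 = 11·318342 + 7
13: 3501769 = 13·269366 + 11
17: 3501769 = 17·205986 + 7
19: 3501769 = 19·184303 + 12
23: 3501769 = 23·152250 + 19
29: 3501769 = 29·120750 + 19
31: 3501769 = 31·112960 + 9
37: 3501769 = 37·94642 + 15
41: 3501769 = 41·85409

41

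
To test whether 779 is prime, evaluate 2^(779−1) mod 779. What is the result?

605

2^1 ≡ 2 (mod 779)
2^2 ≡ 2^2 = 4 ≡ 4 (mod 779)
2^4 ≡ 4^2 = 16 ≡ 16 (mod 779)
2^8 ≡ 16^2 = 256 ≡ 256 (mod 779)
2^16 ≡ 256^2 = 65536 ≡ 100 (mod 779)
2^32 ≡ 100^2 = 10000 ≡ 652 (mod 779)
2^64 ≡ 652^2 = 425104 ≡ 549 (mod 779)
2^128 ≡ 549^2 = 301401 ≡ 707 (mod 779)
2^256 ≡ 707^2 = 499849 ≡ 510 (mod 779)
2^512 ≡ 510^2 = 260100 ≡ 693 (mod 779)
778 = 512 + 256 + 8 + 2 in binary powers of 2.
So 2^778 ≡ 693 · 510 · 256 · 4 ≡ 605 (mod 779).
Since 605 ≠ 1, base 2 is a Fermat witness: 779 is composite.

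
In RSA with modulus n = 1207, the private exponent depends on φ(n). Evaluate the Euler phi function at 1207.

Factor: 1207 = 17 · 71.
φ(1207) = (17−1) · (71−1) = 16 · 70 = 1120.

1120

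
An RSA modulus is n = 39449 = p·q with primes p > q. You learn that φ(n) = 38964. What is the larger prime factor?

383

φ(n) = (p−1)(q−1) = n − (p+q) + 1, so p + q = 39449 − 38964 + 1 = 486.
p and q are the roots of t² − 486t + 39449 = 0.
Discriminant: 486² − 4·39449 = 236196 − 157796 = 78400; √78400 = 280.
q = (486 − 280)/2 = 103, p = (486 + 280)/2 = 383.
Check: 103 · 383 = 39449.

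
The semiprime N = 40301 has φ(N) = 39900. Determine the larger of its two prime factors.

211

φ(n) = (p−1)(q−1) = n − (p+q) + 1, so p + q = 40301 − 39900 + 1 = 402.
p and q are the roots of t² − 402t + 40301 = 0.
Discriminant: 402² − 4·40301 = 161604 − 161204 = 400; √400 = 20.
q = (402 − 20)/2 = 191, p = (402 + 20)/2 = 211.
Check: 191 · 211 = 40301.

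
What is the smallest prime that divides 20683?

13

20683 is odd.
Digit sum 19, not divisible by 3.
Ends in 3: not divisible by 5.
7: 20683 = 7·2954 + 5
11: 20683 = 11·1880 + 3
13: 20683 = 13·1591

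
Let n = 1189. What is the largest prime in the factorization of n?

41

1189 = 29 · 41
41 is prime.
So 1189 = 29 · 41; the largest prime factor is 41.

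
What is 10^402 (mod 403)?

10^1 ≡ 10 (mod 403)
10^2 ≡ 10^2 = 100 ≡ 100 (mod 403)
10^4 ≡ 100^2 = 10000 ≡ 328 (mod 403)
10^8 ≡ 328^2 = 107584 ≡ 386 (mod 403)
10^16 ≡ 386^2 = 148996 ≡ 289 (mod 403)
10^32 ≡ 289^2 = 83521 ≡ 100 (mod 403)
10^64 ≡ 100^2 = 10000 ≡ 328 (mod 403)
10^128 ≡ 328^2 = 107584 ≡ 386 (mod 403)
10^256 ≡ 386^2 = 148996 ≡ 289 (mod 403)
402 = 256 + 128 + 16 + 2 in binary powers of 2.
So 10^402 ≡ 289 · 386 · 289 · 100 ≡ 66 (mod 403).
Since 66 ≠ 1, base 10 is a Fermat witness: 403 is composite.

66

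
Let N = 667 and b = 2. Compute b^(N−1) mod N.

179

2^1 ≡ 2 (mod 667)
2^2 ≡ 2^2 = 4 ≡ 4 (mod 667)
2^4 ≡ 4^2 = 16 ≡ 16 (mod 667)
2^8 ≡ 16^2 = 256 ≡ 256 (mod 667)
2^16 ≡ 256^2 = 65536 ≡ 170 (mod 667)
2^32 ≡ 170^2 = 28900 ≡ 219 (mod 667)
2^64 ≡ 219^2 = 47961 ≡ 604 (mod 667)
2^128 ≡ 604^2 = 364816 ≡ 634 (mod 667)
2^256 ≡ 634^2 = 401956 ≡ 422 (mod 667)
2^512 ≡ 422^2 = 178084 ≡ 662 (mod 667)
666 = 512 + 128 + 16 + 8 + 2 in binary powers of 2.
So 2^666 ≡ 662 · 634 · 170 · 256 · 4 ≡ 179 (mod 667).
Since 179 ≠ 1, base 2 is a Fermat witness: 667 is composite.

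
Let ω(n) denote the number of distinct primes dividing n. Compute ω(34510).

5

34510 = 2 · 17255
17255 = 5 · 3451
3451 = 7 · 493
493 = 17 · 29
34510 = 2 · 5 · 7 · 17 · 29, which has 5 distinct prime factors.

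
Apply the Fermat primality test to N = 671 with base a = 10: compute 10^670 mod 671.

10^1 ≡ 10 (mod 671)
10^2 ≡ 10^2 = 100 ≡ 100 (mod 671)
10^4 ≡ 100^2 = 10000 ≡ 606 (mod 671)
10^8 ≡ 606^2 = 367236 ≡ 199 (mod 671)
10^16 ≡ 199^2 = 39601 ≡ 12 (mod 671)
10^32 ≡ 12^2 = 144 ≡ 144 (mod 671)
10^64 ≡ 144^2 = 20736 ≡ 606 (mod 671)
10^128 ≡ 606^2 = 367236 ≡ 199 (mod 671)
10^256 ≡ 199^2 = 39601 ≡ 12 (mod 671)
10^512 ≡ 12^2 = 144 ≡ 144 (mod 671)
670 = 512 + 128 + 16 + 8 + 4 + 2 in binary powers of 2.
So 10^670 ≡ 144 · 199 · 12 · 199 · 606 · 100 ≡ 441 (mod 671).
Since 441 ≠ 1, base 10 is a Fermat witness: 671 is composite.

441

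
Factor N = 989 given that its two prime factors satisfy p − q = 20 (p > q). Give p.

43

Since p = q + 20, we have 989 = q(q + 20), so q² + 20q − 989 = 0.
Discriminant: 20² + 4·989 = 400 + 3956 = 4356; √4356 = 66.
q = (−20 + 66)/2 = 23, and p = q + 20 = 43.
Check: 23 · 43 = 989.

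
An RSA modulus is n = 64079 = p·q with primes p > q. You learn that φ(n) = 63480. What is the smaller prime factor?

139

φ(n) = (p−1)(q−1) = n − (p+q) + 1, so p + q = 64079 − 63480 + 1 = 600.
p and q are the roots of t² − 600t + 64079 = 0.
Discriminant: 600² − 4·64079 = 360000 − 256316 = 103684; √103684 = 322.
q = (600 − 322)/2 = 139, p = (600 + 322)/2 = 461.
Check: 139 · 461 = 64079.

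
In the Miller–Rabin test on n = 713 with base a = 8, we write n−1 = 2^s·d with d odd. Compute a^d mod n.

376

713 − 1 = 712 = 2^3 · 89, so d = 89.
8^1 ≡ 8 (mod 713)
8^2 ≡ 8^2 = 64 ≡ 64 (mod 713)
8^4 ≡ 64^2 = 4096 ≡ 531 (mod 713)
8^8 ≡ 531^2 = 281961 ≡ 326 (mod 713)
8^16 ≡ 326^2 = 106276 ≡ 39 (mod 713)
8^32 ≡ 39^2 = 1521 ≡ 95 (mod 713)
8^64 ≡ 95^2 = 9025 ≡ 469 (mod 713)
89 = 64 + 16 + 8 + 1 in binary powers of 2.
So 8^89 ≡ 469 · 39 · 326 · 8 ≡ 376 (mod 713).
Squaring chain: 376 → 202 → 163; never reaches −1, so base 8 is a Miller–Rabin witness that 713 is composite.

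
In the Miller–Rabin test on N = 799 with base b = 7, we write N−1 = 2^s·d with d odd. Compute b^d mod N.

799 − 1 = 798 = 2^1 · 399, so d = 399.
7^1 ≡ 7 (mod 799)
7^2 ≡ 7^2 = 49 ≡ 49 (mod 799)
7^4 ≡ 49^2 = 2401 ≡ 4 (mod 799)
7^8 ≡ 4^2 = 16 ≡ 16 (mod 799)
7^16 ≡ 16^2 = 256 ≡ 256 (mod 799)
7^32 ≡ 256^2 = 65536 ≡ 18 (mod 799)
7^64 ≡ 18^2 = 324 ≡ 324 (mod 799)
7^128 ≡ 324^2 = 104976 ≡ 307 (mod 799)
7^256 ≡ 307^2 = 94249 ≡ 766 (mod 799)
399 = 256 + 128 + 8 + 4 + 2 + 1 in binary powers of 2.
So 7^399 ≡ 766 · 307 · 16 · 4 · 49 · 7 ≡ 345 (mod 799).
Squaring chain: 345; never reaches −1, so base 7 is a Miller–Rabin witness that 799 is composite.

345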